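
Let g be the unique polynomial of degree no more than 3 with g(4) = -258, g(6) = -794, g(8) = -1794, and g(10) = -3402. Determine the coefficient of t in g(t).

Write g(t) = at^3 + bt^2 + ct + d. Substituting each data point gives a linear system:
  64a + 16b + 4c + d = -258
  216a + 36b + 6c + d = -794
  512a + 64b + 8c + d = -1794
  1000a + 100b + 10c + d = -3402
Solving the system yields a = -3, b = -4, c = 0, d = -2.
So g(t) = -3t³ - 4t² - 2.
The coefficient of t is 0.

0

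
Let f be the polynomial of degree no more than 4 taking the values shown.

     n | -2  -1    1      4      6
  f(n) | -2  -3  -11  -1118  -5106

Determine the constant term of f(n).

-6

Write f(n) = an^4 + bn^3 + cn^2 + dn + e. Substituting each data point gives a linear system:
  16a - 8b + 4c - 2d + e = -2
  a - b + c - d + e = -3
  a + b + c + d + e = -11
  256a + 64b + 16c + 4d + e = -1118
  1296a + 216b + 36c + 6d + e = -5106
Solving the system yields a = -3, b = -6, c = 2, d = 2, e = -6.
So f(n) = -3n^4 - 6n^3 + 2n^2 + 2n - 6.
The constant term is -6.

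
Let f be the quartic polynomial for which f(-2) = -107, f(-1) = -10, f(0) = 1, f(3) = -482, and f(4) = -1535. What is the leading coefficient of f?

Write f(t) = at^4 + bt^3 + ct^2 + dt + e. Substituting each data point gives a linear system:
  16a - 8b + 4c - 2d + e = -107
  a - b + c - d + e = -10
  e = 1
  81a + 27b + 9c + 3d + e = -482
  256a + 64b + 16c + 4d + e = -1535
Solving the system yields a = -6, b = 0, c = -1, d = 4, e = 1.
So f(t) = -6t^4 - t^2 + 4t + 1.
The leading coefficient is -6.

-6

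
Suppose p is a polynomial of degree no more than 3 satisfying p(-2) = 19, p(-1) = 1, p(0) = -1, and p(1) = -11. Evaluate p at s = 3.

-151

Forward differences of the values at s = -2, -1, 0, 1:
  p  : 19  1  -1  -11
  Δ  : -18  -2  -10
  Δ^2: 16  -8
  Δ^3: -24
The third differences are constant, confirming degree 3.
Interpolating (Newton forward form) and evaluating at s = 3 gives p(3) = -151.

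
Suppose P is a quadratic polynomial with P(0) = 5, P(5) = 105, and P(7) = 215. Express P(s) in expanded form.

P(s) = 5s^2 - 5s + 5

Using the Lagrange interpolation formula with nodes 0, 5, 7:
  L_0(s) = (s - 5)(s - 7) / 35
  L_1(s) = s(s - 7) / -10
  L_2(s) = s(s - 5) / 14
Then P(s) = 5·L_0(s) + 105·L_1(s) + 215·L_2(s).
Expanding and collecting terms gives P(s) = 5s² - 5s + 5.
Check: P(0) = 5. ✓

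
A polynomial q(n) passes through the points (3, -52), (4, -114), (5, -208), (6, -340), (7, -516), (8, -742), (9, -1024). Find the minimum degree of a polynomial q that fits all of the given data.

Forward differences of the values at n = 3, 4, 5, 6, 7, 8, 9:
  q  : -52  -114  -208  -340  -516  -742  -1024
  Δ  : -62  -94  -132  -176  -226  -282
  Δ^2: -32  -38  -44  -50  -56
  Δ^3: -6  -6  -6  -6
  Δ^4: 0  0  0
  Δ^5: 0  0
  Δ^6: 0
The third differences are constant (-6) and nonzero, while all higher differences vanish, so the minimal degree is 3.

3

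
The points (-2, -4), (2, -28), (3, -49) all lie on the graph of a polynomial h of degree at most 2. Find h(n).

h(n) = -3n^2 - 6n - 4

Write h(n) = an^2 + bn + c. Substituting each data point gives a linear system:
  4a - 2b + c = -4
  4a + 2b + c = -28
  9a + 3b + c = -49
Solving the system yields a = -3, b = -6, c = -4.
So h(n) = -3n^2 - 6n - 4.
Check: h(-2) = -4. ✓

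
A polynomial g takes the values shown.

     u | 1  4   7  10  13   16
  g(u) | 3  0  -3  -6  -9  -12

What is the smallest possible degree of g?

1

Forward differences of the values at u = 1, 4, 7, 10, 13, 16:
  g  : 3  0  -3  -6  -9  -12
  Δ  : -3  -3  -3  -3  -3
  Δ^2: 0  0  0  0
  Δ^3: 0  0  0
  Δ^4: 0  0
  Δ^5: 0
The first differences are constant (-3) and nonzero, while all higher differences vanish, so the minimal degree is 1.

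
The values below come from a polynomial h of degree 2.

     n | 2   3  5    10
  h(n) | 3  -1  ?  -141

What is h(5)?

-21

The 3 known points determine the degree-2 polynomial uniquely.
Write h(n) = an^2 + bn + c. Substituting each data point gives a linear system:
  4a + 2b + c = 3
  9a + 3b + c = -1
  100a + 10b + c = -141
Solving the system yields a = -2, b = 6, c = -1.
So h(n) = -2n^2 + 6n - 1.
Then h(5) = -21.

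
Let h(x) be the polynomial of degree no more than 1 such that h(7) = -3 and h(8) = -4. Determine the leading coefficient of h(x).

Write h(x) = ax + b. Substituting each data point gives a linear system:
  7a + b = -3
  8a + b = -4
Solving the system yields a = -1, b = 4.
So h(x) = -x + 4.
The leading coefficient is -1.

-1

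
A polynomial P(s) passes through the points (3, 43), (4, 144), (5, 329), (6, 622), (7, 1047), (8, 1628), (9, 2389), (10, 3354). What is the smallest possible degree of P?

Forward differences of the values at s = 3, 4, 5, 6, 7, 8, 9, 10:
  P  : 43  144  329  622  1047  1628  2389  3354
  Δ  : 101  185  293  425  581  761  965
  Δ^2: 84  108  132  156  180  204
  Δ^3: 24  24  24  24  24
  Δ^4: 0  0  0  0
  Δ^5: 0  0  0
  Δ^6: 0  0
  Δ^7: 0
The third differences are constant (24) and nonzero, while all higher differences vanish, so the minimal degree is 3.

3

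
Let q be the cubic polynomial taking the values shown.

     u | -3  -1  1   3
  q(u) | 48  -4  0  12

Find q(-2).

12

Using the Lagrange interpolation formula with nodes -3, -1, 1, 3:
  L_0(u) = (u + 1)(u - 1)(u - 3) / -48
  L_1(u) = (u + 3)(u - 1)(u - 3) / 16
  L_2(u) = (u + 3)(u + 1)(u - 3) / -16
  L_3(u) = (u + 3)(u + 1)(u - 1) / 48
Then q(u) = 48·L_0(u) - 4·L_1(u) + 0·L_2(u) + 12·L_3(u).
Expanding and collecting terms gives q(u) = -u^3 + 4u^2 + 3u - 6.
Evaluating at u = -2: q(-2) = 12.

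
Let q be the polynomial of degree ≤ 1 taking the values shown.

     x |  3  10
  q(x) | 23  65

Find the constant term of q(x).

Write q(x) = ax + b. Substituting each data point gives a linear system:
  3a + b = 23
  10a + b = 65
Solving the system yields a = 6, b = 5.
So q(x) = 6x + 5.
The constant term is 5.

5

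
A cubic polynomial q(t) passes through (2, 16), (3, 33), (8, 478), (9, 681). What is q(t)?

Write q(t) = at^3 + bt^2 + ct + d. Substituting each data point gives a linear system:
  8a + 4b + 2c + d = 16
  27a + 9b + 3c + d = 33
  512a + 64b + 8c + d = 478
  729a + 81b + 9c + d = 681
Solving the system yields a = 1, b = -1, c = 3, d = 6.
So q(t) = t³ - t² + 3t + 6.
Check: q(3) = 33. ✓

q(t) = t^3 - t^2 + 3t + 6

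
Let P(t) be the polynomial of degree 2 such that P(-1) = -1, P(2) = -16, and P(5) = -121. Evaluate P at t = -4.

-76

Using the Lagrange interpolation formula with nodes -1, 2, 5:
  L_0(t) = (t - 2)(t - 5) / 18
  L_1(t) = (t + 1)(t - 5) / -9
  L_2(t) = (t + 1)(t - 2) / 18
Then P(t) = -1·L_0(t) - 16·L_1(t) - 121·L_2(t).
Expanding and collecting terms gives P(t) = -5t^2 + 4.
Evaluating at t = -4: P(-4) = -76.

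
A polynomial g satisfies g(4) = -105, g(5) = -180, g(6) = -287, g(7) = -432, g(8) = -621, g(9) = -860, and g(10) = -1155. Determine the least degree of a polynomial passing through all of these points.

3

Forward differences of the values at t = 4, 5, 6, 7, 8, 9, 10:
  g  : -105  -180  -287  -432  -621  -860  -1155
  Δ  : -75  -107  -145  -189  -239  -295
  Δ^2: -32  -38  -44  -50  -56
  Δ^3: -6  -6  -6  -6
  Δ^4: 0  0  0
  Δ^5: 0  0
  Δ^6: 0
The third differences are constant (-6) and nonzero, while all higher differences vanish, so the minimal degree is 3.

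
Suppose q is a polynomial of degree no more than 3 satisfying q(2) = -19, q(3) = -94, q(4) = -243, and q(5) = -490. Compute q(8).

-2059

Using the Lagrange interpolation formula with nodes 2, 3, 4, 5:
  L_0(t) = (t - 3)(t - 4)(t - 5) / -6
  L_1(t) = (t - 2)(t - 4)(t - 5) / 2
  L_2(t) = (t - 2)(t - 3)(t - 5) / -2
  L_3(t) = (t - 2)(t - 3)(t - 4) / 6
Then q(t) = -19·L_0(t) - 94·L_1(t) - 243·L_2(t) - 490·L_3(t).
Expanding and collecting terms gives q(t) = -4t³ - t² + 6t + 5.
Evaluating at t = 8: q(8) = -2059.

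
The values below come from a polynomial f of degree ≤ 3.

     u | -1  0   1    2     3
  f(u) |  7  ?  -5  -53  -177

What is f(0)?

The 4 known points determine the degree-3 polynomial uniquely.
Write f(u) = au^3 + bu^2 + cu + d. Substituting each data point gives a linear system:
  -a + b - c + d = 7
  a + b + c + d = -5
  8a + 4b + 2c + d = -53
  27a + 9b + 3c + d = -177
Solving the system yields a = -6, b = -2, c = 0, d = 3.
So f(u) = -6u³ - 2u² + 3.
Then f(0) = 3.

3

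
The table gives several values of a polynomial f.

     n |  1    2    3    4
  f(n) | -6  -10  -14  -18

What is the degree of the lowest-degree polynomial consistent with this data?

1

Forward differences of the values at n = 1, 2, 3, 4:
  f  : -6  -10  -14  -18
  Δ  : -4  -4  -4
  Δ^2: 0  0
  Δ^3: 0
The first differences are constant (-4) and nonzero, while all higher differences vanish, so the minimal degree is 1.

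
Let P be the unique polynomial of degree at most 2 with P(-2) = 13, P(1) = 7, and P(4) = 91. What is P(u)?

P(u) = 5u^2 + 3u - 1

Using the Lagrange interpolation formula with nodes -2, 1, 4:
  L_0(u) = (u - 1)(u - 4) / 18
  L_1(u) = (u + 2)(u - 4) / -9
  L_2(u) = (u + 2)(u - 1) / 18
Then P(u) = 13·L_0(u) + 7·L_1(u) + 91·L_2(u).
Expanding and collecting terms gives P(u) = 5u^2 + 3u - 1.
Check: P(-2) = 13. ✓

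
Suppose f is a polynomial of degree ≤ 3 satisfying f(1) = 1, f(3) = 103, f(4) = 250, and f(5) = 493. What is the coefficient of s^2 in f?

0

Write f(s) = as^3 + bs^2 + cs + d. Substituting each data point gives a linear system:
  a + b + c + d = 1
  27a + 9b + 3c + d = 103
  64a + 16b + 4c + d = 250
  125a + 25b + 5c + d = 493
Solving the system yields a = 4, b = 0, c = -1, d = -2.
So f(s) = 4s^3 - s - 2.
The coefficient of s^2 is 0.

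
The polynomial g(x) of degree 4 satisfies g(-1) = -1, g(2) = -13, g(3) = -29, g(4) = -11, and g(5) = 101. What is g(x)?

Write g(x) = ax^4 + bx^3 + cx^2 + dx + e. Substituting each data point gives a linear system:
  a - b + c - d + e = -1
  16a + 8b + 4c + 2d + e = -13
  81a + 27b + 9c + 3d + e = -29
  256a + 64b + 16c + 4d + e = -11
  625a + 125b + 25c + 5d + e = 101
Solving the system yields a = 1, b = -4, c = -2, d = 5, e = 1.
So g(x) = x^4 - 4x^3 - 2x^2 + 5x + 1.
Check: g(-1) = -1. ✓

g(x) = x^4 - 4x^3 - 2x^2 + 5x + 1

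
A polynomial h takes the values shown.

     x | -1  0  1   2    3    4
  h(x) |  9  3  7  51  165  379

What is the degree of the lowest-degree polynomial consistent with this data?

3

Forward differences of the values at x = -1, 0, 1, 2, 3, 4:
  h  : 9  3  7  51  165  379
  Δ  : -6  4  44  114  214
  Δ^2: 10  40  70  100
  Δ^3: 30  30  30
  Δ^4: 0  0
  Δ^5: 0
The third differences are constant (30) and nonzero, while all higher differences vanish, so the minimal degree is 3.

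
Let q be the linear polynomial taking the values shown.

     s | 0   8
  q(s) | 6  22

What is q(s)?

q(s) = 2s + 6

Write q(s) = as + b. Substituting each data point gives a linear system:
  b = 6
  8a + b = 22
Solving the system yields a = 2, b = 6.
So q(s) = 2s + 6.
Check: q(8) = 22. ✓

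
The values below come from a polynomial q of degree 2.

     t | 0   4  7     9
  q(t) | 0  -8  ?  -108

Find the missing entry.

-56

The 3 known points determine the degree-2 polynomial uniquely.
Write q(t) = at^2 + bt + c. Substituting each data point gives a linear system:
  c = 0
  16a + 4b + c = -8
  81a + 9b + c = -108
Solving the system yields a = -2, b = 6, c = 0.
So q(t) = -2t^2 + 6t.
Then q(7) = -56.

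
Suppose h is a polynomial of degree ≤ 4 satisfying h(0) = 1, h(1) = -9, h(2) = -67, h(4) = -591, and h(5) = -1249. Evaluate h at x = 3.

Using the Lagrange interpolation formula with nodes 0, 1, 2, 4, 5:
  L_0(x) = (x - 1)(x - 2)(x - 4)(x - 5) / 40
  L_1(x) = x(x - 2)(x - 4)(x - 5) / -12
  L_2(x) = x(x - 1)(x - 4)(x - 5) / 12
  L_3(x) = x(x - 1)(x - 2)(x - 5) / -24
  L_4(x) = x(x - 1)(x - 2)(x - 4) / 60
Then h(x) = 1·L_0(x) - 9·L_1(x) - 67·L_2(x) - 591·L_3(x) - 1249·L_4(x).
Expanding and collecting terms gives h(x) = -x^4 - 4x^3 - 5x^2 + 1.
Evaluating at x = 3: h(3) = -233.

-233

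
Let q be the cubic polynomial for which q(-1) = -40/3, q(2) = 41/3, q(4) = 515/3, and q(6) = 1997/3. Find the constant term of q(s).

Write q(s) = as^3 + bs^2 + cs + d. Substituting each data point gives a linear system:
  -a + b - c + d = -40/3
  8a + 4b + 2c + d = 41/3
  64a + 16b + 4c + d = 515/3
  216a + 36b + 6c + d = 1997/3
Solving the system yields a = 4, b = -6, c = 3, d = -1/3.
So q(s) = 4s³ - 6s² + 3s - 1/3.
The constant term is -1/3.

-1/3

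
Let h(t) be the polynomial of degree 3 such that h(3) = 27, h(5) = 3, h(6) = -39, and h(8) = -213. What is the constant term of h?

Write h(t) = at^3 + bt^2 + ct + d. Substituting each data point gives a linear system:
  27a + 9b + 3c + d = 27
  125a + 25b + 5c + d = 3
  216a + 36b + 6c + d = -39
  512a + 64b + 8c + d = -213
Solving the system yields a = -1, b = 4, c = 5, d = 3.
So h(t) = -t^3 + 4t^2 + 5t + 3.
The constant term is 3.

3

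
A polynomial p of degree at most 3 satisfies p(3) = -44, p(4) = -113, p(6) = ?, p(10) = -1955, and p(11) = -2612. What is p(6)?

-407

The 4 known points determine the degree-3 polynomial uniquely.
Write p(x) = ax^3 + bx^2 + cx + d. Substituting each data point gives a linear system:
  27a + 9b + 3c + d = -44
  64a + 16b + 4c + d = -113
  1000a + 100b + 10c + d = -1955
  1331a + 121b + 11c + d = -2612
Solving the system yields a = -2, b = 0, c = 5, d = -5.
So p(x) = -2x³ + 5x - 5.
Then p(6) = -407.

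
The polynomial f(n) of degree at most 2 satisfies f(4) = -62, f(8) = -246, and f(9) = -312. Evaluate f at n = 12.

-558

Write f(n) = an^2 + bn + c. Substituting each data point gives a linear system:
  16a + 4b + c = -62
  64a + 8b + c = -246
  81a + 9b + c = -312
Solving the system yields a = -4, b = 2, c = -6.
So f(n) = -4n^2 + 2n - 6.
Then f(12) = -558.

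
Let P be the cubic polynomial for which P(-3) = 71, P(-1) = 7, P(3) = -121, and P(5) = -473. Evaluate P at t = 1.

Using the Lagrange interpolation formula with nodes -3, -1, 3, 5:
  L_0(t) = (t + 1)(t - 3)(t - 5) / -96
  L_1(t) = (t + 3)(t - 3)(t - 5) / 48
  L_2(t) = (t + 3)(t + 1)(t - 5) / -48
  L_3(t) = (t + 3)(t + 1)(t - 3) / 96
Then P(t) = 71·L_0(t) + 7·L_1(t) - 121·L_2(t) - 473·L_3(t).
Expanding and collecting terms gives P(t) = -3t^3 - 3t^2 - 5t + 2.
Evaluating at t = 1: P(1) = -9.

-9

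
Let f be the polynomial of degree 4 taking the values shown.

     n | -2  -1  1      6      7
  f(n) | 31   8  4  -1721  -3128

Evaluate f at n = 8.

-5239

Write f(n) = an^4 + bn^3 + cn^2 + dn + e. Substituting each data point gives a linear system:
  16a - 8b + 4c - 2d + e = 31
  a - b + c - d + e = 8
  a + b + c + d + e = 4
  1296a + 216b + 36c + 6d + e = -1721
  2401a + 343b + 49c + 7d + e = -3128
Solving the system yields a = -1, b = -3, c = 6, d = 1, e = 1.
So f(n) = -n^4 - 3n^3 + 6n^2 + n + 1.
Then f(8) = -5239.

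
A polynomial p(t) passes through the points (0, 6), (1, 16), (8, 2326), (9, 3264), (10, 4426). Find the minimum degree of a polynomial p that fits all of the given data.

Divided differences on the nodes 0, 1, 8, 9, 10:
  order 0: 6  16  2326  3264  4426
  order 1: 10  330  938  1162
  order 2: 40  76  112
  order 3: 4  4
  order 4: 0
The order-3 divided differences are all 4 (nonzero) and every higher order vanishes, so the data lies on a polynomial of degree exactly 3.

3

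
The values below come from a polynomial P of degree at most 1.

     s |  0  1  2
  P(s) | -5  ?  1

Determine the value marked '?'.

On equispaced nodes a degree-1 polynomial has vanishing second forward difference, so
  P(0) - 2·P(1) + P(2) = 0.
Substituting the known values and solving for P(1):
  -2·P(1) = 4
  P(1) = -2.

-2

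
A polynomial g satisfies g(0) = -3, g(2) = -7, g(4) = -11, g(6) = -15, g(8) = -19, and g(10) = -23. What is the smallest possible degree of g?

1

Forward differences of the values at n = 0, 2, 4, 6, 8, 10:
  g  : -3  -7  -11  -15  -19  -23
  Δ  : -4  -4  -4  -4  -4
  Δ^2: 0  0  0  0
  Δ^3: 0  0  0
  Δ^4: 0  0
  Δ^5: 0
The first differences are constant (-4) and nonzero, while all higher differences vanish, so the minimal degree is 1.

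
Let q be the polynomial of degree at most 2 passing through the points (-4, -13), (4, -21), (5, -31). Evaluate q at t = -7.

-43

Using the Lagrange interpolation formula with nodes -4, 4, 5:
  L_0(t) = (t - 4)(t - 5) / 72
  L_1(t) = (t + 4)(t - 5) / -8
  L_2(t) = (t + 4)(t - 4) / 9
Then q(t) = -13·L_0(t) - 21·L_1(t) - 31·L_2(t).
Expanding and collecting terms gives q(t) = -t^2 - t - 1.
Evaluating at t = -7: q(-7) = -43.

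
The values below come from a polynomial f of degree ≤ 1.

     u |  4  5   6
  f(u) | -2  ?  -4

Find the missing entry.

On equispaced nodes a degree-1 polynomial has vanishing second forward difference, so
  f(4) - 2·f(5) + f(6) = 0.
Substituting the known values and solving for f(5):
  -2·f(5) = 6
  f(5) = -3.

-3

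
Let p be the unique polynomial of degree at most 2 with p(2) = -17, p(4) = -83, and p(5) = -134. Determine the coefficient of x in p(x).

Write p(x) = ax^2 + bx + c. Substituting each data point gives a linear system:
  4a + 2b + c = -17
  16a + 4b + c = -83
  25a + 5b + c = -134
Solving the system yields a = -6, b = 3, c = 1.
So p(x) = -6x^2 + 3x + 1.
The coefficient of x is 3.

3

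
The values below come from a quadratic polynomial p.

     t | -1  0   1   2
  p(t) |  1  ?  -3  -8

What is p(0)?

On equispaced nodes a degree-2 polynomial has vanishing third forward difference, so
  - p(-1) + 3·p(0) - 3·p(1) + p(2) = 0.
Substituting the known values and solving for p(0):
  3·p(0) = 0
  p(0) = 0.

0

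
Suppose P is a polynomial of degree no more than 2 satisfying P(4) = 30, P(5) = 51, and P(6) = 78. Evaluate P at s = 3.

15

Write P(s) = as^2 + bs + c. Substituting each data point gives a linear system:
  16a + 4b + c = 30
  25a + 5b + c = 51
  36a + 6b + c = 78
Solving the system yields a = 3, b = -6, c = 6.
So P(s) = 3s^2 - 6s + 6.
Then P(3) = 15.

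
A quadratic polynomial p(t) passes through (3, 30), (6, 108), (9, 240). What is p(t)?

p(t) = 3t^2 - t + 6

Using the Lagrange interpolation formula with nodes 3, 6, 9:
  L_0(t) = (t - 6)(t - 9) / 18
  L_1(t) = (t - 3)(t - 9) / -9
  L_2(t) = (t - 3)(t - 6) / 18
Then p(t) = 30·L_0(t) + 108·L_1(t) + 240·L_2(t).
Expanding and collecting terms gives p(t) = 3t² - t + 6.
Check: p(3) = 30. ✓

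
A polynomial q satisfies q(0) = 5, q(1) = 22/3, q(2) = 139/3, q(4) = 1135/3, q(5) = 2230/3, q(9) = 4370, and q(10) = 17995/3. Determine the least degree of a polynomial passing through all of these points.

3

Divided differences on the nodes 0, 1, 2, 4, 5, 9, 10:
  order 0: 5  22/3  139/3  1135/3  2230/3  4370  17995/3
  order 1: 7/3  39  166  365  2720/3  4885/3
  order 2: 55/3  127/3  199/3  325/3  433/3
  order 3: 6  6  6  6
  order 4: 0  0  0
  order 5: 0  0
  order 6: 0
The order-3 divided differences are all 6 (nonzero) and every higher order vanishes, so the data lies on a polynomial of degree exactly 3.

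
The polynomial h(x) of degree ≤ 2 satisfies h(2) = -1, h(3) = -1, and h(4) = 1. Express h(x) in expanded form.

h(x) = x^2 - 5x + 5

Using the Lagrange interpolation formula with nodes 2, 3, 4:
  L_0(x) = (x - 3)(x - 4) / 2
  L_1(x) = (x - 2)(x - 4) / -1
  L_2(x) = (x - 2)(x - 3) / 2
Then h(x) = -1·L_0(x) - 1·L_1(x) + 1·L_2(x).
Expanding and collecting terms gives h(x) = x^2 - 5x + 5.
Check: h(4) = 1. ✓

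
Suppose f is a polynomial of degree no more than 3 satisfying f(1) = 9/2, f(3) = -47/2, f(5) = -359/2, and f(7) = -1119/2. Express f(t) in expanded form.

Using the Lagrange interpolation formula with nodes 1, 3, 5, 7:
  L_0(t) = (t - 3)(t - 5)(t - 7) / -48
  L_1(t) = (t - 1)(t - 5)(t - 7) / 16
  L_2(t) = (t - 1)(t - 3)(t - 7) / -16
  L_3(t) = (t - 1)(t - 3)(t - 5) / 48
Then f(t) = 9/2·L_0(t) - 47/2·L_1(t) - 359/2·L_2(t) - 1119/2·L_3(t).
Expanding and collecting terms gives f(t) = -2t³ + 2t² + 4t + 1/2.
Check: f(5) = -359/2. ✓

f(t) = -2t^3 + 2t^2 + 4t + 1/2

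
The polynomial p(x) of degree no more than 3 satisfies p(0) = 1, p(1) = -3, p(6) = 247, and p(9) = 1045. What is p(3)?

7

Using the Lagrange interpolation formula with nodes 0, 1, 6, 9:
  L_0(x) = (x - 1)(x - 6)(x - 9) / -54
  L_1(x) = x(x - 6)(x - 9) / 40
  L_2(x) = x(x - 1)(x - 9) / -90
  L_3(x) = x(x - 1)(x - 6) / 216
Then p(x) = 1·L_0(x) - 3·L_1(x) + 247·L_2(x) + 1045·L_3(x).
Expanding and collecting terms gives p(x) = 2x³ - 5x² - x + 1.
Evaluating at x = 3: p(3) = 7.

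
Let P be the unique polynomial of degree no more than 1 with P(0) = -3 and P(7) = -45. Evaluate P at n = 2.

-15

Using the Lagrange interpolation formula with nodes 0, 7:
  L_0(n) = (n - 7) / -7
  L_1(n) = n / 7
Then P(n) = -3·L_0(n) - 45·L_1(n).
Expanding and collecting terms gives P(n) = -6n - 3.
Evaluating at n = 2: P(2) = -15.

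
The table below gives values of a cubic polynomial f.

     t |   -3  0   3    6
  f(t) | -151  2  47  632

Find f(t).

f(t) = 4t^3 - 6t^2 - 3t + 2

Using the Lagrange interpolation formula with nodes -3, 0, 3, 6:
  L_0(t) = t(t - 3)(t - 6) / -162
  L_1(t) = (t + 3)(t - 3)(t - 6) / 54
  L_2(t) = (t + 3)t(t - 6) / -54
  L_3(t) = (t + 3)t(t - 3) / 162
Then f(t) = -151·L_0(t) + 2·L_1(t) + 47·L_2(t) + 632·L_3(t).
Expanding and collecting terms gives f(t) = 4t³ - 6t² - 3t + 2.
Check: f(6) = 632. ✓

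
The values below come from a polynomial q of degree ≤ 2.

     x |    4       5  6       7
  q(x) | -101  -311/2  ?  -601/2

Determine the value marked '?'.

The 3 known points determine the degree-2 polynomial uniquely.
Write q(x) = ax^2 + bx + c. Substituting each data point gives a linear system:
  16a + 4b + c = -101
  25a + 5b + c = -311/2
  49a + 7b + c = -601/2
Solving the system yields a = -6, b = -1/2, c = -3.
So q(x) = -6x^2 - (1/2)x - 3.
Then q(6) = -222.

-222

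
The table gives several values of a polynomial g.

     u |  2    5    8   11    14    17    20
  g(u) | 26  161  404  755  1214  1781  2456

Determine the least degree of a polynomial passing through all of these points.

2

Forward differences of the values at u = 2, 5, 8, 11, 14, 17, 20:
  g  : 26  161  404  755  1214  1781  2456
  Δ  : 135  243  351  459  567  675
  Δ^2: 108  108  108  108  108
  Δ^3: 0  0  0  0
  Δ^4: 0  0  0
  Δ^5: 0  0
  Δ^6: 0
The second differences are constant (108) and nonzero, while all higher differences vanish, so the minimal degree is 2.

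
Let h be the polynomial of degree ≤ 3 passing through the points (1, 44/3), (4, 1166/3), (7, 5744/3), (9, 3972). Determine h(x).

Write h(x) = ax^3 + bx^2 + cx + d. Substituting each data point gives a linear system:
  a + b + c + d = 44/3
  64a + 16b + 4c + d = 1166/3
  343a + 49b + 7c + d = 5744/3
  729a + 81b + 9c + d = 3972
Solving the system yields a = 5, b = 4, c = -1/3, d = 6.
So h(x) = 5x³ + 4x² - (1/3)x + 6.
Check: h(7) = 5744/3. ✓

h(x) = 5x^3 + 4x^2 - (1/3)x + 6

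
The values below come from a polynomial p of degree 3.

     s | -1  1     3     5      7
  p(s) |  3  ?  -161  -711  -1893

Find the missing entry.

-3

On equispaced nodes a degree-3 polynomial has vanishing fourth forward difference, so
  p(-1) - 4·p(1) + 6·p(3) - 4·p(5) + p(7) = 0.
Substituting the known values and solving for p(1):
  -4·p(1) = 12
  p(1) = -3.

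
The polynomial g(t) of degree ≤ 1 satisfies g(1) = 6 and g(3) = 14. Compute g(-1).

Write g(t) = at + b. Substituting each data point gives a linear system:
  a + b = 6
  3a + b = 14
Solving the system yields a = 4, b = 2.
So g(t) = 4t + 2.
Then g(-1) = -2.

-2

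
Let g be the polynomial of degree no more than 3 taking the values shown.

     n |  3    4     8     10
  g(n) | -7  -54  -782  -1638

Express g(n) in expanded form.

Using the Lagrange interpolation formula with nodes 3, 4, 8, 10:
  L_0(n) = (n - 4)(n - 8)(n - 10) / -35
  L_1(n) = (n - 3)(n - 8)(n - 10) / 24
  L_2(n) = (n - 3)(n - 4)(n - 10) / -40
  L_3(n) = (n - 3)(n - 4)(n - 8) / 84
Then g(n) = -7·L_0(n) - 54·L_1(n) - 782·L_2(n) - 1638·L_3(n).
Expanding and collecting terms gives g(n) = -2n³ + 3n² + 6n + 2.
Check: g(10) = -1638. ✓

g(n) = -2n^3 + 3n^2 + 6n + 2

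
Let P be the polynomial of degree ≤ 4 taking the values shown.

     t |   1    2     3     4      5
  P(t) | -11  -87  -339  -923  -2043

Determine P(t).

Write P(t) = at^4 + bt^3 + ct^2 + dt + e. Substituting each data point gives a linear system:
  a + b + c + d + e = -11
  16a + 8b + 4c + 2d + e = -87
  81a + 27b + 9c + 3d + e = -339
  256a + 64b + 16c + 4d + e = -923
  625a + 125b + 25c + 5d + e = -2043
Solving the system yields a = -2, b = -6, c = -2, d = 2, e = -3.
So P(t) = -2t^4 - 6t^3 - 2t^2 + 2t - 3.
Check: P(5) = -2043. ✓

P(t) = -2t^4 - 6t^3 - 2t^2 + 2t - 3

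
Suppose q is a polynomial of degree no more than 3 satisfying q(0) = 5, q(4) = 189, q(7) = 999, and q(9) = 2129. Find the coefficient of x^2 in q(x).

Write q(x) = ax^3 + bx^2 + cx + d. Substituting each data point gives a linear system:
  d = 5
  64a + 16b + 4c + d = 189
  343a + 49b + 7c + d = 999
  729a + 81b + 9c + d = 2129
Solving the system yields a = 3, b = -1, c = 2, d = 5.
So q(x) = 3x³ - x² + 2x + 5.
The coefficient of x^2 is -1.

-1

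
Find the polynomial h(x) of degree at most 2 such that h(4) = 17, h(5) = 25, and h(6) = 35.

h(x) = x^2 - x + 5

Write h(x) = ax^2 + bx + c. Substituting each data point gives a linear system:
  16a + 4b + c = 17
  25a + 5b + c = 25
  36a + 6b + c = 35
Solving the system yields a = 1, b = -1, c = 5.
So h(x) = x² - x + 5.
Check: h(5) = 25. ✓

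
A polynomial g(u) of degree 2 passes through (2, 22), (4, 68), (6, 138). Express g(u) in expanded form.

Write g(u) = au^2 + bu + c. Substituting each data point gives a linear system:
  4a + 2b + c = 22
  16a + 4b + c = 68
  36a + 6b + c = 138
Solving the system yields a = 3, b = 5, c = 0.
So g(u) = 3u^2 + 5u.
Check: g(6) = 138. ✓

g(u) = 3u^2 + 5u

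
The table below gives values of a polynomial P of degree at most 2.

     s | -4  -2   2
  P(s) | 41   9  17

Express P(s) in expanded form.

Using the Lagrange interpolation formula with nodes -4, -2, 2:
  L_0(s) = (s + 2)(s - 2) / 12
  L_1(s) = (s + 4)(s - 2) / -8
  L_2(s) = (s + 4)(s + 2) / 24
Then P(s) = 41·L_0(s) + 9·L_1(s) + 17·L_2(s).
Expanding and collecting terms gives P(s) = 3s^2 + 2s + 1.
Check: P(-4) = 41. ✓

P(s) = 3s^2 + 2s + 1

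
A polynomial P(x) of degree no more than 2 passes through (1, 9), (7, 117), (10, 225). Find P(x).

P(x) = 2x^2 + 2x + 5

Write P(x) = ax^2 + bx + c. Substituting each data point gives a linear system:
  a + b + c = 9
  49a + 7b + c = 117
  100a + 10b + c = 225
Solving the system yields a = 2, b = 2, c = 5.
So P(x) = 2x^2 + 2x + 5.
Check: P(7) = 117. ✓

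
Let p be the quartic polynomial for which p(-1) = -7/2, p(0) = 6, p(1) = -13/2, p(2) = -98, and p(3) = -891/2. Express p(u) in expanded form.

Write p(u) = au^4 + bu^3 + cu^2 + du + e. Substituting each data point gives a linear system:
  a - b + c - d + e = -7/2
  e = 6
  a + b + c + d + e = -13/2
  16a + 8b + 4c + 2d + e = -98
  81a + 27b + 9c + 3d + e = -891/2
Solving the system yields a = -5, b = 1/2, c = -6, d = -2, e = 6.
So p(u) = -5u^4 + (1/2)u^3 - 6u^2 - 2u + 6.
Check: p(-1) = -7/2. ✓

p(u) = -5u^4 + (1/2)u^3 - 6u^2 - 2u + 6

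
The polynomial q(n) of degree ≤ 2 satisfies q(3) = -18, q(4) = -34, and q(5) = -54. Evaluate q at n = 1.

Forward differences of the values at n = 3, 4, 5:
  q  : -18  -34  -54
  Δ  : -16  -20
  Δ^2: -4
The second differences are constant, confirming degree 2.
Interpolating (Newton forward form) and evaluating at n = 1 gives q(1) = 2.

2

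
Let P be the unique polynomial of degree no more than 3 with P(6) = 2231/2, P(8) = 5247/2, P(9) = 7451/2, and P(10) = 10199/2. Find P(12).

Using the Lagrange interpolation formula with nodes 6, 8, 9, 10:
  L_0(n) = (n - 8)(n - 9)(n - 10) / -24
  L_1(n) = (n - 6)(n - 9)(n - 10) / 4
  L_2(n) = (n - 6)(n - 8)(n - 10) / -3
  L_3(n) = (n - 6)(n - 8)(n - 9) / 8
Then P(n) = 2231/2·L_0(n) + 5247/2·L_1(n) + 7451/2·L_2(n) + 10199/2·L_3(n).
Expanding and collecting terms gives P(n) = 5n³ + n² - 1/2.
Evaluating at n = 12: P(12) = 17567/2.

17567/2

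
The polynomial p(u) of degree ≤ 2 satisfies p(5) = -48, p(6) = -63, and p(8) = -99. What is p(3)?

-24

Using the Lagrange interpolation formula with nodes 5, 6, 8:
  L_0(u) = (u - 6)(u - 8) / 3
  L_1(u) = (u - 5)(u - 8) / -2
  L_2(u) = (u - 5)(u - 6) / 6
Then p(u) = -48·L_0(u) - 63·L_1(u) - 99·L_2(u).
Expanding and collecting terms gives p(u) = -u² - 4u - 3.
Evaluating at u = 3: p(3) = -24.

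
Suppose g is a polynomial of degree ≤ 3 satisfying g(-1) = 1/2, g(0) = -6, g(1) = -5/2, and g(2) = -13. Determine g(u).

Write g(u) = au^3 + bu^2 + cu + d. Substituting each data point gives a linear system:
  -a + b - c + d = 1/2
  d = -6
  a + b + c + d = -5/2
  8a + 4b + 2c + d = -13
Solving the system yields a = -4, b = 5, c = 5/2, d = -6.
So g(u) = -4u³ + 5u² + (5/2)u - 6.
Check: g(0) = -6. ✓

g(u) = -4u^3 + 5u^2 + (5/2)u - 6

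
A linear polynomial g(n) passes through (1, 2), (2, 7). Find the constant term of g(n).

-3

Write g(n) = an + b. Substituting each data point gives a linear system:
  a + b = 2
  2a + b = 7
Solving the system yields a = 5, b = -3.
So g(n) = 5n - 3.
The constant term is -3.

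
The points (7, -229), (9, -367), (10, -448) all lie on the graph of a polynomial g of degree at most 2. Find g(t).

g(t) = -4t^2 - 5t + 2

Using the Lagrange interpolation formula with nodes 7, 9, 10:
  L_0(t) = (t - 9)(t - 10) / 6
  L_1(t) = (t - 7)(t - 10) / -2
  L_2(t) = (t - 7)(t - 9) / 3
Then g(t) = -229·L_0(t) - 367·L_1(t) - 448·L_2(t).
Expanding and collecting terms gives g(t) = -4t² - 5t + 2.
Check: g(10) = -448. ✓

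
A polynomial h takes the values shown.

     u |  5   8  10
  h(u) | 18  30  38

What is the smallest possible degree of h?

1

Divided differences on the nodes 5, 8, 10:
  order 0: 18  30  38
  order 1: 4  4
  order 2: 0
The order-1 divided differences are all 4 (nonzero) and every higher order vanishes, so the data lies on a polynomial of degree exactly 1.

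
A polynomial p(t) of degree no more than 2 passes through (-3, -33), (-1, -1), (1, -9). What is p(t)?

p(t) = -5t^2 - 4t

Using the Lagrange interpolation formula with nodes -3, -1, 1:
  L_0(t) = (t + 1)(t - 1) / 8
  L_1(t) = (t + 3)(t - 1) / -4
  L_2(t) = (t + 3)(t + 1) / 8
Then p(t) = -33·L_0(t) - 1·L_1(t) - 9·L_2(t).
Expanding and collecting terms gives p(t) = -5t^2 - 4t.
Check: p(1) = -9. ✓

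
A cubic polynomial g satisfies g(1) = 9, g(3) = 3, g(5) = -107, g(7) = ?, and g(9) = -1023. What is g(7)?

-417

On equispaced nodes a degree-3 polynomial has vanishing fourth forward difference, so
  g(1) - 4·g(3) + 6·g(5) - 4·g(7) + g(9) = 0.
Substituting the known values and solving for g(7):
  -4·g(7) = 1668
  g(7) = -417.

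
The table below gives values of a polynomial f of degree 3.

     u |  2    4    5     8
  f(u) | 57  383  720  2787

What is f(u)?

Using the Lagrange interpolation formula with nodes 2, 4, 5, 8:
  L_0(u) = (u - 4)(u - 5)(u - 8) / -36
  L_1(u) = (u - 2)(u - 5)(u - 8) / 8
  L_2(u) = (u - 2)(u - 4)(u - 8) / -9
  L_3(u) = (u - 2)(u - 4)(u - 5) / 72
Then f(u) = 57·L_0(u) + 383·L_1(u) + 720·L_2(u) + 2787·L_3(u).
Expanding and collecting terms gives f(u) = 5u^3 + 3u^2 + 5u - 5.
Check: f(2) = 57. ✓

f(u) = 5u^3 + 3u^2 + 5u - 5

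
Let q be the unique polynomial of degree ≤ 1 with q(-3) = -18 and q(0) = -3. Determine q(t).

q(t) = 5t - 3

Using the Lagrange interpolation formula with nodes -3, 0:
  L_0(t) = t / -3
  L_1(t) = (t + 3) / 3
Then q(t) = -18·L_0(t) - 3·L_1(t).
Expanding and collecting terms gives q(t) = 5t - 3.
Check: q(0) = -3. ✓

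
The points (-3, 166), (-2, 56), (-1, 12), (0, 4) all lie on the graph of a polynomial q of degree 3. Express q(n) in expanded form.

q(n) = -5n^3 + 3n^2 + 4

Using the Lagrange interpolation formula with nodes -3, -2, -1, 0:
  L_0(n) = (n + 2)(n + 1)n / -6
  L_1(n) = (n + 3)(n + 1)n / 2
  L_2(n) = (n + 3)(n + 2)n / -2
  L_3(n) = (n + 3)(n + 2)(n + 1) / 6
Then q(n) = 166·L_0(n) + 56·L_1(n) + 12·L_2(n) + 4·L_3(n).
Expanding and collecting terms gives q(n) = -5n³ + 3n² + 4.
Check: q(0) = 4. ✓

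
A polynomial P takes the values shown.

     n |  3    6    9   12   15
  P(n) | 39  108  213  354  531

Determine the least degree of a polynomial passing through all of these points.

2

Forward differences of the values at n = 3, 6, 9, 12, 15:
  P  : 39  108  213  354  531
  Δ  : 69  105  141  177
  Δ^2: 36  36  36
  Δ^3: 0  0
  Δ^4: 0
The second differences are constant (36) and nonzero, while all higher differences vanish, so the minimal degree is 2.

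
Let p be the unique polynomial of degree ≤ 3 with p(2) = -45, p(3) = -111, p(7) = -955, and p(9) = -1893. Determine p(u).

Write p(u) = au^3 + bu^2 + cu + d. Substituting each data point gives a linear system:
  8a + 4b + 2c + d = -45
  27a + 9b + 3c + d = -111
  343a + 49b + 7c + d = -955
  729a + 81b + 9c + d = -1893
Solving the system yields a = -2, b = -5, c = -3, d = -3.
So p(u) = -2u^3 - 5u^2 - 3u - 3.
Check: p(2) = -45. ✓

p(u) = -2u^3 - 5u^2 - 3u - 3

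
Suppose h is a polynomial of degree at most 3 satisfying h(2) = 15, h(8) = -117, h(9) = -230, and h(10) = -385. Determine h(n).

Write h(n) = an^3 + bn^2 + cn + d. Substituting each data point gives a linear system:
  8a + 4b + 2c + d = 15
  512a + 64b + 8c + d = -117
  729a + 81b + 9c + d = -230
  1000a + 100b + 10c + d = -385
Solving the system yields a = -1, b = 6, c = 2, d = -5.
So h(n) = -n³ + 6n² + 2n - 5.
Check: h(9) = -230. ✓

h(n) = -n^3 + 6n^2 + 2n - 5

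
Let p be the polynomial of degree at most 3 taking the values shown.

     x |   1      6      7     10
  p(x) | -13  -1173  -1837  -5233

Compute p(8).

Using the Lagrange interpolation formula with nodes 1, 6, 7, 10:
  L_0(x) = (x - 6)(x - 7)(x - 10) / -270
  L_1(x) = (x - 1)(x - 7)(x - 10) / 20
  L_2(x) = (x - 1)(x - 6)(x - 10) / -18
  L_3(x) = (x - 1)(x - 6)(x - 7) / 108
Then p(x) = -13·L_0(x) - 1173·L_1(x) - 1837·L_2(x) - 5233·L_3(x).
Expanding and collecting terms gives p(x) = -5x³ - 2x² - 3x - 3.
Evaluating at x = 8: p(8) = -2715.

-2715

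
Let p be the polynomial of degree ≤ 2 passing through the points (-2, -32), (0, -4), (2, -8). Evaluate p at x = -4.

-92

Using the Lagrange interpolation formula with nodes -2, 0, 2:
  L_0(x) = x(x - 2) / 8
  L_1(x) = (x + 2)(x - 2) / -4
  L_2(x) = (x + 2)x / 8
Then p(x) = -32·L_0(x) - 4·L_1(x) - 8·L_2(x).
Expanding and collecting terms gives p(x) = -4x² + 6x - 4.
Evaluating at x = -4: p(-4) = -92.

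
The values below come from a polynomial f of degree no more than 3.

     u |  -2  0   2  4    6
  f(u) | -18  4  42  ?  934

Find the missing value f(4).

The 4 known points determine the degree-3 polynomial uniquely.
Write f(u) = au^3 + bu^2 + cu + d. Substituting each data point gives a linear system:
  -8a + 4b - 2c + d = -18
  d = 4
  8a + 4b + 2c + d = 42
  216a + 36b + 6c + d = 934
Solving the system yields a = 4, b = 2, c = -1, d = 4.
So f(u) = 4u^3 + 2u^2 - u + 4.
Then f(4) = 288.

288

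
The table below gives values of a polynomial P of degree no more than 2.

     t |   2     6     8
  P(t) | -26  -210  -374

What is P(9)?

Write P(t) = at^2 + bt + c. Substituting each data point gives a linear system:
  4a + 2b + c = -26
  36a + 6b + c = -210
  64a + 8b + c = -374
Solving the system yields a = -6, b = 2, c = -6.
So P(t) = -6t^2 + 2t - 6.
Then P(9) = -474.

-474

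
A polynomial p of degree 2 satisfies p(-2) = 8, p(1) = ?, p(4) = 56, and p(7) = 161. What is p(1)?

5

The 3 known points determine the degree-2 polynomial uniquely.
Write p(s) = as^2 + bs + c. Substituting each data point gives a linear system:
  4a - 2b + c = 8
  16a + 4b + c = 56
  49a + 7b + c = 161
Solving the system yields a = 3, b = 2, c = 0.
So p(s) = 3s^2 + 2s.
Then p(1) = 5.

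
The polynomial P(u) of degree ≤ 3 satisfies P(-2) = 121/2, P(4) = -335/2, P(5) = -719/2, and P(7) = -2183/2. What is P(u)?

P(u) = -4u^3 + 6u^2 - 2u + 1/2

Write P(u) = au^3 + bu^2 + cu + d. Substituting each data point gives a linear system:
  -8a + 4b - 2c + d = 121/2
  64a + 16b + 4c + d = -335/2
  125a + 25b + 5c + d = -719/2
  343a + 49b + 7c + d = -2183/2
Solving the system yields a = -4, b = 6, c = -2, d = 1/2.
So P(u) = -4u^3 + 6u^2 - 2u + 1/2.
Check: P(-2) = 121/2. ✓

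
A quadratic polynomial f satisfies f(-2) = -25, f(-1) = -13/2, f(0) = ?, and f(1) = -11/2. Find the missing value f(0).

0

On equispaced nodes a degree-2 polynomial has vanishing third forward difference, so
  - f(-2) + 3·f(-1) - 3·f(0) + f(1) = 0.
Substituting the known values and solving for f(0):
  -3·f(0) = 0
  f(0) = 0.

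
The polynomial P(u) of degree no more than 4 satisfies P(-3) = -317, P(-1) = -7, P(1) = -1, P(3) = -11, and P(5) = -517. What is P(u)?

P(u) = -2u^4 + 6u^3 - 3u - 2

Using the Lagrange interpolation formula with nodes -3, -1, 1, 3, 5:
  L_0(u) = (u + 1)(u - 1)(u - 3)(u - 5) / 384
  L_1(u) = (u + 3)(u - 1)(u - 3)(u - 5) / -96
  L_2(u) = (u + 3)(u + 1)(u - 3)(u - 5) / 64
  L_3(u) = (u + 3)(u + 1)(u - 1)(u - 5) / -96
  L_4(u) = (u + 3)(u + 1)(u - 1)(u - 3) / 384
Then P(u) = -317·L_0(u) - 7·L_1(u) - 1·L_2(u) - 11·L_3(u) - 517·L_4(u).
Expanding and collecting terms gives P(u) = -2u^4 + 6u^3 - 3u - 2.
Check: P(5) = -517. ✓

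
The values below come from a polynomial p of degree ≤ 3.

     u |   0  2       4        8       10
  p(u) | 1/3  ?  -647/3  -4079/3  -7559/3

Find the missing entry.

-119/3

The 4 known points determine the degree-3 polynomial uniquely.
Write p(u) = au^3 + bu^2 + cu + d. Substituting each data point gives a linear system:
  d = 1/3
  64a + 16b + 4c + d = -647/3
  512a + 64b + 8c + d = -4079/3
  1000a + 100b + 10c + d = -7559/3
Solving the system yields a = -2, b = -5, c = -2, d = 1/3.
So p(u) = -2u³ - 5u² - 2u + 1/3.
Then p(2) = -119/3.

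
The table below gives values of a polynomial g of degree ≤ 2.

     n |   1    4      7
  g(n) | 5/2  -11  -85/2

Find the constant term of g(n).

Write g(n) = an^2 + bn + c. Substituting each data point gives a linear system:
  a + b + c = 5/2
  16a + 4b + c = -11
  49a + 7b + c = -85/2
Solving the system yields a = -1, b = 1/2, c = 3.
So g(n) = -n^2 + (1/2)n + 3.
The constant term is 3.

3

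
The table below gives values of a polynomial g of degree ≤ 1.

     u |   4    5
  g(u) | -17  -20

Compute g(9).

Using the Lagrange interpolation formula with nodes 4, 5:
  L_0(u) = (u - 5) / -1
  L_1(u) = (u - 4) / 1
Then g(u) = -17·L_0(u) - 20·L_1(u).
Expanding and collecting terms gives g(u) = -3u - 5.
Evaluating at u = 9: g(9) = -32.

-32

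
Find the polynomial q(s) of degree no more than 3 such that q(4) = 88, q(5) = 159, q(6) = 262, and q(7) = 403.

Write q(s) = as^3 + bs^2 + cs + d. Substituting each data point gives a linear system:
  64a + 16b + 4c + d = 88
  125a + 25b + 5c + d = 159
  216a + 36b + 6c + d = 262
  343a + 49b + 7c + d = 403
Solving the system yields a = 1, b = 1, c = 1, d = 4.
So q(s) = s^3 + s^2 + s + 4.
Check: q(6) = 262. ✓

q(s) = s^3 + s^2 + s + 4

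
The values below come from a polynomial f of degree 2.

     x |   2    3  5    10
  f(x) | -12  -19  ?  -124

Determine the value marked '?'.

-39

The 3 known points determine the degree-2 polynomial uniquely.
Write f(x) = ax^2 + bx + c. Substituting each data point gives a linear system:
  4a + 2b + c = -12
  9a + 3b + c = -19
  100a + 10b + c = -124
Solving the system yields a = -1, b = -2, c = -4.
So f(x) = -x^2 - 2x - 4.
Then f(5) = -39.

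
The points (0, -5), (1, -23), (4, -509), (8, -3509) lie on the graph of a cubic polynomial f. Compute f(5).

Write f(t) = at^3 + bt^2 + ct + d. Substituting each data point gives a linear system:
  d = -5
  a + b + c + d = -23
  64a + 16b + 4c + d = -509
  512a + 64b + 8c + d = -3509
Solving the system yields a = -6, b = -6, c = -6, d = -5.
So f(t) = -6t^3 - 6t^2 - 6t - 5.
Then f(5) = -935.

-935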